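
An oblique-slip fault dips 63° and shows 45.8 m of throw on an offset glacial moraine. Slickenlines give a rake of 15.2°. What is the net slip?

dip-slip = throw / sin(dip) = 45.8 / sin(63°) = 51.40 m
net slip = dip-slip / sin(rake) = 51.40 / sin(15.2°) = 196 m

196 m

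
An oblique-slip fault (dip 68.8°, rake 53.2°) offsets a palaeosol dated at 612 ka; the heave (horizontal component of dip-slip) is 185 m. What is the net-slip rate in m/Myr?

dip-slip = heave / cos(dip) = 185 / cos(68.8°) = 511.6 m
net slip = dip-slip / sin(rake) = 511.6 / sin(53.2°) = 638.9 m
rate = 638.9 m / 612 ka = 0.00104 m/yr = 1040 m/Myr

1040 m/Myr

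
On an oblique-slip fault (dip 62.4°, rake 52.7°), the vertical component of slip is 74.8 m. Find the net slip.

106 m

dip-slip = throw / sin(dip) = 74.8 / sin(62.4°) = 84.40 m
net slip = dip-slip / sin(rake) = 84.40 / sin(52.7°) = 106 m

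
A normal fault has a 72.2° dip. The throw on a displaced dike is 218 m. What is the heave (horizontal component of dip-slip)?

70 m

heave = throw / tan(dip) = 218 / tan(72.2°) = 70 m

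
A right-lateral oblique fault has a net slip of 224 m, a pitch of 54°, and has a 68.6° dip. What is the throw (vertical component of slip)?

169 m

dip-slip = net slip × sin(rake) = 224 m × sin(54°) = 181.2 m
throw = dip-slip × sin(dip) = 181.2 × sin(68.6°) = 169 m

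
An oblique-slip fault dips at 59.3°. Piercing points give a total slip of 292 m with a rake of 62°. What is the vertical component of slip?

222 m

dip-slip = net slip × sin(rake) = 292 m × sin(62°) = 257.8 m
throw = dip-slip × sin(dip) = 257.8 × sin(59.3°) = 222 m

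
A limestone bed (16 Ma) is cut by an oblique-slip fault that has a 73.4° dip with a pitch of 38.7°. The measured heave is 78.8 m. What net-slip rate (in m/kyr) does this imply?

0.0276 m/kyr

dip-slip = heave / cos(dip) = 78.8 / cos(73.4°) = 275.8 m
net slip = dip-slip / sin(rake) = 275.8 / sin(38.7°) = 441.1 m
rate = 441.1 m / 16 Ma = 0.0000276 m/yr = 0.0276 m/kyr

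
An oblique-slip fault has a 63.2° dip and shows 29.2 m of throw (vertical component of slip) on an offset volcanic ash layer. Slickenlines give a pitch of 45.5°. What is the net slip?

dip-slip = throw / sin(dip) = 29.2 / sin(63.2°) = 32.71 m
net slip = dip-slip / sin(rake) = 32.71 / sin(45.5°) = 45.9 m

45.9 m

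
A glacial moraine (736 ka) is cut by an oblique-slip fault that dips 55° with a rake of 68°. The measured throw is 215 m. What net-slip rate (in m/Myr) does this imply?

dip-slip = throw / sin(dip) = 215 / sin(55°) = 262.5 m
net slip = dip-slip / sin(rake) = 262.5 / sin(68°) = 283.1 m
rate = 283.1 m / 736 ka = 0.000385 m/yr = 385 m/Myr

385 m/Myr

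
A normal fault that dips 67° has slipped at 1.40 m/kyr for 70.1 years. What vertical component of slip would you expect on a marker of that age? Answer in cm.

9.03 cm

dip-slip = rate × time = 1.40 m/kyr × 70.1 years = 0.09814 m
throw = dip-slip × sin(dip) = 0.09814 × sin(67°) = 0.0903 m = 9.03 cm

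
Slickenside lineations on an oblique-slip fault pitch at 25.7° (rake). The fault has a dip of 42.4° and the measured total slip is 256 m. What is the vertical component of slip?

74.9 m

dip-slip = net slip × sin(rake) = 256 m × sin(25.7°) = 111 m
throw = dip-slip × sin(dip) = 111 × sin(42.4°) = 74.9 m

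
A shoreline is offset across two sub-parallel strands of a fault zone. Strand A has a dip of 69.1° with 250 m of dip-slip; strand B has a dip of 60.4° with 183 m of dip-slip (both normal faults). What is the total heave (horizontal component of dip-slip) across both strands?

180 m

heave_A = 250 × cos(69.1°) = 89.18 m
heave_B = 183 × cos(60.4°) = 90.39 m
total = 89.18 + 90.39 = 180 m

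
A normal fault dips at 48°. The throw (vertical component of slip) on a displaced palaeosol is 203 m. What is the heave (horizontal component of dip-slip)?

183 m

heave = throw / tan(dip) = 203 / tan(48°) = 183 m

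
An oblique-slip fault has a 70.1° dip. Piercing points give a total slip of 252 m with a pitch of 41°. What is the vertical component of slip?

155 m

dip-slip = net slip × sin(rake) = 252 m × sin(41°) = 165.3 m
throw = dip-slip × sin(dip) = 165.3 × sin(70.1°) = 155 m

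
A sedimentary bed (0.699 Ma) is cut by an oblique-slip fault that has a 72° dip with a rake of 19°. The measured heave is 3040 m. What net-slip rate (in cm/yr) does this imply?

dip-slip = heave / cos(dip) = 3040 / cos(72°) = 9838 m
net slip = dip-slip / sin(rake) = 9838 / sin(19°) = 30220 m
rate = 30220 m / 0.699 Ma = 0.0432 m/yr = 4.32 cm/yr

4.32 cm/yr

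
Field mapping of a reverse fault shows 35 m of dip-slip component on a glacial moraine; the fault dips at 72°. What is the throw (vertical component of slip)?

33.3 m

throw = dip-slip × sin(dip) = 35 m × sin(72°) = 33.3 m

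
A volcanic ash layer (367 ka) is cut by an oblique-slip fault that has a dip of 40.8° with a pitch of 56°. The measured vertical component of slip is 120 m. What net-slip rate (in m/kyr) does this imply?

0.604 m/kyr

dip-slip = throw / sin(dip) = 120 / sin(40.8°) = 183.6 m
net slip = dip-slip / sin(rake) = 183.6 / sin(56°) = 221.5 m
rate = 221.5 m / 367 ka = 0.000604 m/yr = 0.604 m/kyr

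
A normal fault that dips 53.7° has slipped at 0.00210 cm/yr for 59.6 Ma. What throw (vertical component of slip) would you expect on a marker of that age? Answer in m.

1010 m

dip-slip = rate × time = 0.00210 cm/yr × 59.6 Ma = 1252 m
throw = dip-slip × sin(dip) = 1252 × sin(53.7°) = 1010 m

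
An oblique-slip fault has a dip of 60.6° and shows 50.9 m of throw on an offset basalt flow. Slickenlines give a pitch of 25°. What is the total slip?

138 m

dip-slip = throw / sin(dip) = 50.9 / sin(60.6°) = 58.42 m
net slip = dip-slip / sin(rake) = 58.42 / sin(25°) = 138 m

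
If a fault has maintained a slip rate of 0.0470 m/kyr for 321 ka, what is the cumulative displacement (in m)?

15.1 m

slip = rate × time = 0.0470 m/kyr × 321 ka = 15.1 m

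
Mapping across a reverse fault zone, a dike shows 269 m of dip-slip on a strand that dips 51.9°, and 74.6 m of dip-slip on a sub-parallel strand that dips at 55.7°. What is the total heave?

heave_A = 269 × cos(51.9°) = 166 m
heave_B = 74.6 × cos(55.7°) = 42.04 m
total = 166 + 42.04 = 208 m

208 m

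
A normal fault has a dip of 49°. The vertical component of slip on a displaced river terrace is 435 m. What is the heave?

378 m

heave = throw / tan(dip) = 435 / tan(49°) = 378 m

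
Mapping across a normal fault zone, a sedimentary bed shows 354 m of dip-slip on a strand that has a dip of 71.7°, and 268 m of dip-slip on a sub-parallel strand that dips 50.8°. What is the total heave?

281 m

heave_A = 354 × cos(71.7°) = 111.2 m
heave_B = 268 × cos(50.8°) = 169.4 m
total = 111.2 + 169.4 = 281 m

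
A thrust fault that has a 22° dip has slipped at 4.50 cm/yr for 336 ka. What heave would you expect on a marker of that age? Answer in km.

dip-slip = rate × time = 4.50 cm/yr × 336 ka = 15120 m
heave = dip-slip × cos(dip) = 15120 × cos(22°) = 14000 m = 14 km

14 km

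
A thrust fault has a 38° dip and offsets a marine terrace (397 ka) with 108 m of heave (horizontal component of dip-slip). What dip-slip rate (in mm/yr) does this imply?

0.345 mm/yr

dip-slip = heave / cos(dip) = 108 m / cos(38°) = 137.1 m
rate = 137.1 m / 397 ka = 0.000345 m/yr = 0.345 mm/yr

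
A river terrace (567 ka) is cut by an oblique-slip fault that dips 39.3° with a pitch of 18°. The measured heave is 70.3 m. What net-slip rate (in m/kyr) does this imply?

0.518 m/kyr

dip-slip = heave / cos(dip) = 70.3 / cos(39.3°) = 90.85 m
net slip = dip-slip / sin(rake) = 90.85 / sin(18°) = 294 m
rate = 294 m / 567 ka = 0.000518 m/yr = 0.518 m/kyr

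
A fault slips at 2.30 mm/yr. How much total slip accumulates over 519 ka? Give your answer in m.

slip = rate × time = 2.30 mm/yr × 519 ka = 1190 m

1190 m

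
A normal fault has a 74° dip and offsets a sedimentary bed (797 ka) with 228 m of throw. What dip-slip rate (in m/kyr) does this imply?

dip-slip = throw / sin(dip) = 228 m / sin(74°) = 237.2 m
rate = 237.2 m / 797 ka = 0.000298 m/yr = 0.298 m/kyr

0.298 m/kyr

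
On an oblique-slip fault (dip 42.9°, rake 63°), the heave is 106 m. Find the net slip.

162 m

dip-slip = heave / cos(dip) = 106 / cos(42.9°) = 144.7 m
net slip = dip-slip / sin(rake) = 144.7 / sin(63°) = 162 m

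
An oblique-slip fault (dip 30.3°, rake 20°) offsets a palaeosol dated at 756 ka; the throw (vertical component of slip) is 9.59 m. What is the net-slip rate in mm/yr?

0.0735 mm/yr

dip-slip = throw / sin(dip) = 9.59 / sin(30.3°) = 19.01 m
net slip = dip-slip / sin(rake) = 19.01 / sin(20°) = 55.58 m
rate = 55.58 m / 756 ka = 0.0000735 m/yr = 0.0735 mm/yr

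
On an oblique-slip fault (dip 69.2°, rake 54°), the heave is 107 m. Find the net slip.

dip-slip = heave / cos(dip) = 107 / cos(69.2°) = 301.3 m
net slip = dip-slip / sin(rake) = 301.3 / sin(54°) = 372 m

372 m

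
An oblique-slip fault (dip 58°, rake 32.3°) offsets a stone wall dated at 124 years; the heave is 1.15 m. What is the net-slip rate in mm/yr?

32.8 mm/yr

dip-slip = heave / cos(dip) = 1.15 / cos(58°) = 2.170 m
net slip = dip-slip / sin(rake) = 2.170 / sin(32.3°) = 4.061 m
rate = 4.061 m / 124 years = 0.0328 m/yr = 32.8 mm/yr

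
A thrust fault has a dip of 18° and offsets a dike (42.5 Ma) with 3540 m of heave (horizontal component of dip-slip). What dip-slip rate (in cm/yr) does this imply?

dip-slip = heave / cos(dip) = 3540 m / cos(18°) = 3722 m
rate = 3722 m / 42.5 Ma = 0.0000876 m/yr = 0.00876 cm/yr

0.00876 cm/yr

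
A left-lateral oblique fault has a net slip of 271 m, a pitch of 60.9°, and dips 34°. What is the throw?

dip-slip = net slip × sin(rake) = 271 m × sin(60.9°) = 236.8 m
throw = dip-slip × sin(dip) = 236.8 × sin(34°) = 132 m

132 m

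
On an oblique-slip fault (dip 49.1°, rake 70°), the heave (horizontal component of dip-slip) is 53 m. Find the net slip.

dip-slip = heave / cos(dip) = 53 / cos(49.1°) = 80.95 m
net slip = dip-slip / sin(rake) = 80.95 / sin(70°) = 86.1 m

86.1 m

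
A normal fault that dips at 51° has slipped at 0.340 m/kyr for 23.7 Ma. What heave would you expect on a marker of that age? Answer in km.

dip-slip = rate × time = 0.340 m/kyr × 23.7 Ma = 8058 m
heave = dip-slip × cos(dip) = 8058 × cos(51°) = 5070 m = 5.07 km

5.07 km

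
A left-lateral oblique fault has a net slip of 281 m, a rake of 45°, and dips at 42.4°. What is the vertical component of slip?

134 m

dip-slip = net slip × sin(rake) = 281 m × sin(45°) = 198.7 m
throw = dip-slip × sin(dip) = 198.7 × sin(42.4°) = 134 m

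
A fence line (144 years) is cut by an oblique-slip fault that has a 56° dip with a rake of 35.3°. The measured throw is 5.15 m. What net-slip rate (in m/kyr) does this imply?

dip-slip = throw / sin(dip) = 5.15 / sin(56°) = 6.212 m
net slip = dip-slip / sin(rake) = 6.212 / sin(35.3°) = 10.75 m
rate = 10.75 m / 144 years = 0.0747 m/yr = 74.7 m/kyr

74.7 m/kyr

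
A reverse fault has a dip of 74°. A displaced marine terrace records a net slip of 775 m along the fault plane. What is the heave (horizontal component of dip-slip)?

214 m

heave = dip-slip × cos(dip) = 775 m × cos(74°) = 214 m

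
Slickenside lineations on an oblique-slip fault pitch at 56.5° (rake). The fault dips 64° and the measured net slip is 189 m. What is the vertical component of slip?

dip-slip = net slip × sin(rake) = 189 m × sin(56.5°) = 157.6 m
throw = dip-slip × sin(dip) = 157.6 × sin(64°) = 142 m

142 m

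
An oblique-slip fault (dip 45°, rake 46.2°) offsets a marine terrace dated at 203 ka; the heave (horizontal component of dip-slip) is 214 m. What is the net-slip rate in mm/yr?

2.07 mm/yr

dip-slip = heave / cos(dip) = 214 / cos(45°) = 302.6 m
net slip = dip-slip / sin(rake) = 302.6 / sin(46.2°) = 419.3 m
rate = 419.3 m / 203 ka = 0.00207 m/yr = 2.07 mm/yr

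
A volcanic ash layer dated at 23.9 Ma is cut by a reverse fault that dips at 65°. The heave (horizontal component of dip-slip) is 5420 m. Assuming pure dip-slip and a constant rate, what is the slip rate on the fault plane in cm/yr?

dip-slip = heave / cos(dip) = 5420 m / cos(65°) = 12820 m
rate = 12820 m / 23.9 Ma = 0.000537 m/yr = 0.0537 cm/yr

0.0537 cm/yr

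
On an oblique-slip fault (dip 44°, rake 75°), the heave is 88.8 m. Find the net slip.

dip-slip = heave / cos(dip) = 88.8 / cos(44°) = 123.4 m
net slip = dip-slip / sin(rake) = 123.4 / sin(75°) = 128 m

128 m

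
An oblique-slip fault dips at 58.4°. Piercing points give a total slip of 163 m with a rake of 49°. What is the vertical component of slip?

105 m

dip-slip = net slip × sin(rake) = 163 m × sin(49°) = 123 m
throw = dip-slip × sin(dip) = 123 × sin(58.4°) = 105 m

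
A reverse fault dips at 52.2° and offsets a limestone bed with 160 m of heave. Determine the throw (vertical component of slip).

206 m

throw = heave × tan(dip) = 160 × tan(52.2°) = 206 m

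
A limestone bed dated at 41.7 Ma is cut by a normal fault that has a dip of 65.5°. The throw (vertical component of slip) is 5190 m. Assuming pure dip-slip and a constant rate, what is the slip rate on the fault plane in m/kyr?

0.137 m/kyr

dip-slip = throw / sin(dip) = 5190 m / sin(65.5°) = 5704 m
rate = 5704 m / 41.7 Ma = 0.000137 m/yr = 0.137 m/kyr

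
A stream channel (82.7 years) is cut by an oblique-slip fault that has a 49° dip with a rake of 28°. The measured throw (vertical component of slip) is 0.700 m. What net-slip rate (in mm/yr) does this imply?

23.9 mm/yr

dip-slip = throw / sin(dip) = 0.700 / sin(49°) = 0.9275 m
net slip = dip-slip / sin(rake) = 0.9275 / sin(28°) = 1.976 m
rate = 1.976 m / 82.7 years = 0.0239 m/yr = 23.9 mm/yr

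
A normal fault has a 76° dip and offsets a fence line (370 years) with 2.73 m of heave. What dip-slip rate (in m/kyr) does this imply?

30.5 m/kyr

dip-slip = heave / cos(dip) = 2.73 m / cos(76°) = 11.28 m
rate = 11.28 m / 370 years = 0.0305 m/yr = 30.5 m/kyr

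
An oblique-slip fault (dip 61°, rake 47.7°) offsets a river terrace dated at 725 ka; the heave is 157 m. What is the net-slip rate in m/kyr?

dip-slip = heave / cos(dip) = 157 / cos(61°) = 323.8 m
net slip = dip-slip / sin(rake) = 323.8 / sin(47.7°) = 437.8 m
rate = 437.8 m / 725 ka = 0.000604 m/yr = 0.604 m/kyr

0.604 m/kyr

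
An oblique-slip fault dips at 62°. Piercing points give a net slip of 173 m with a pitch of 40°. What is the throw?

98.2 m

dip-slip = net slip × sin(rake) = 173 m × sin(40°) = 111.2 m
throw = dip-slip × sin(dip) = 111.2 × sin(62°) = 98.2 m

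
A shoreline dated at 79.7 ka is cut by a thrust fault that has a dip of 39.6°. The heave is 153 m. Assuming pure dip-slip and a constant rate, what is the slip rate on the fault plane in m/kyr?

2.49 m/kyr

dip-slip = heave / cos(dip) = 153 m / cos(39.6°) = 198.6 m
rate = 198.6 m / 79.7 ka = 0.00249 m/yr = 2.49 m/kyr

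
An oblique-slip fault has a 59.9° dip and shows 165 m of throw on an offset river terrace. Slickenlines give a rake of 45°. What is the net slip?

dip-slip = throw / sin(dip) = 165 / sin(59.9°) = 190.7 m
net slip = dip-slip / sin(rake) = 190.7 / sin(45°) = 270 m

270 m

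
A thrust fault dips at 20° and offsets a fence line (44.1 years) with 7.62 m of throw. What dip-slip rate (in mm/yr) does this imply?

dip-slip = throw / sin(dip) = 7.62 m / sin(20°) = 22.28 m
rate = 22.28 m / 44.1 years = 0.505 m/yr = 505 mm/yr

505 mm/yr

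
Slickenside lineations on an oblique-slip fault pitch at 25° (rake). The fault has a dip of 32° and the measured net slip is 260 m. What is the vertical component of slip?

dip-slip = net slip × sin(rake) = 260 m × sin(25°) = 109.9 m
throw = dip-slip × sin(dip) = 109.9 × sin(32°) = 58.2 m

58.2 m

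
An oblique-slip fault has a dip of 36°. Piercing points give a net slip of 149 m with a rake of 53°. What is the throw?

69.9 m

dip-slip = net slip × sin(rake) = 149 m × sin(53°) = 119 m
throw = dip-slip × sin(dip) = 119 × sin(36°) = 69.9 m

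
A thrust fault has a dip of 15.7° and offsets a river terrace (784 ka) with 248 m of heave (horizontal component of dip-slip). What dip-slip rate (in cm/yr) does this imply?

dip-slip = heave / cos(dip) = 248 m / cos(15.7°) = 257.6 m
rate = 257.6 m / 784 ka = 0.000329 m/yr = 0.0329 cm/yr

0.0329 cm/yr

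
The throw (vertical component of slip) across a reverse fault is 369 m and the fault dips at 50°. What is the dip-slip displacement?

dip-slip = throw / sin(dip) = 369 / sin(50°) = 482 m

482 m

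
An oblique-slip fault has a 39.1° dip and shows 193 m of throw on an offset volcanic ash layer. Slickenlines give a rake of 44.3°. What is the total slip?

438 m

dip-slip = throw / sin(dip) = 193 / sin(39.1°) = 306 m
net slip = dip-slip / sin(rake) = 306 / sin(44.3°) = 438 m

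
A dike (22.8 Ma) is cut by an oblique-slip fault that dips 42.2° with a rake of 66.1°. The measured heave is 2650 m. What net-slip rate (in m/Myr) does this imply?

172 m/Myr

dip-slip = heave / cos(dip) = 2650 / cos(42.2°) = 3577 m
net slip = dip-slip / sin(rake) = 3577 / sin(66.1°) = 3913 m
rate = 3913 m / 22.8 Ma = 0.000172 m/yr = 172 m/Myr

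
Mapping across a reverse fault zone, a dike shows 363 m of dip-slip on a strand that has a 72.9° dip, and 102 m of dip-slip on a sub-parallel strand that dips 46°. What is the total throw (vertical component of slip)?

420 m

throw_A = 363 × sin(72.9°) = 347 m
throw_B = 102 × sin(46°) = 73.37 m
total = 347 + 73.37 = 420 m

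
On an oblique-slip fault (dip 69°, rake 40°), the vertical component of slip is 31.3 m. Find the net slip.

52.2 m

dip-slip = throw / sin(dip) = 31.3 / sin(69°) = 33.53 m
net slip = dip-slip / sin(rake) = 33.53 / sin(40°) = 52.2 m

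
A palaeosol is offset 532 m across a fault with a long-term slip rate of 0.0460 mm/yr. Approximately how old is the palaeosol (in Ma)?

11.6 Ma

age = offset / rate = 532 m / (0.0460 mm/yr) = 1.16e+07 yr = 11.6 Ma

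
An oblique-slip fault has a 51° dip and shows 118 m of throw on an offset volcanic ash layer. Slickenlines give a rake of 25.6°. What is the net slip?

dip-slip = throw / sin(dip) = 118 / sin(51°) = 151.8 m
net slip = dip-slip / sin(rake) = 151.8 / sin(25.6°) = 351 m

351 m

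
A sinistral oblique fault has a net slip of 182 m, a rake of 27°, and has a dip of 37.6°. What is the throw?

dip-slip = net slip × sin(rake) = 182 m × sin(27°) = 82.63 m
throw = dip-slip × sin(dip) = 82.63 × sin(37.6°) = 50.4 m

50.4 m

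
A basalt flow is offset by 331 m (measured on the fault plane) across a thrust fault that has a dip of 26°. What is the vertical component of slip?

145 m

throw = dip-slip × sin(dip) = 331 m × sin(26°) = 145 m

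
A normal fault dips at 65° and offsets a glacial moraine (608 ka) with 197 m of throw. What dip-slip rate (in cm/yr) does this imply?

dip-slip = throw / sin(dip) = 197 m / sin(65°) = 217.4 m
rate = 217.4 m / 608 ka = 0.000358 m/yr = 0.0358 cm/yr

0.0358 cm/yr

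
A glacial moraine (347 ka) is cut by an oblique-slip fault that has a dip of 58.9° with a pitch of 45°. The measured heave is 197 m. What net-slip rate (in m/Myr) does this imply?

1550 m/Myr

dip-slip = heave / cos(dip) = 197 / cos(58.9°) = 381.4 m
net slip = dip-slip / sin(rake) = 381.4 / sin(45°) = 539.4 m
rate = 539.4 m / 347 ka = 0.00155 m/yr = 1550 m/Myr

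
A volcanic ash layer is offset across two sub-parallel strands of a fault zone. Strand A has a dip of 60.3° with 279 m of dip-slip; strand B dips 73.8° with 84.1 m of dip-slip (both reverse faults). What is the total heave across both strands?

162 m

heave_A = 279 × cos(60.3°) = 138.2 m
heave_B = 84.1 × cos(73.8°) = 23.46 m
total = 138.2 + 23.46 = 162 m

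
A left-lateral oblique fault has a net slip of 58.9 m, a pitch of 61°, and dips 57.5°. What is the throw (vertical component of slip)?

dip-slip = net slip × sin(rake) = 58.9 m × sin(61°) = 51.52 m
throw = dip-slip × sin(dip) = 51.52 × sin(57.5°) = 43.4 m

43.4 m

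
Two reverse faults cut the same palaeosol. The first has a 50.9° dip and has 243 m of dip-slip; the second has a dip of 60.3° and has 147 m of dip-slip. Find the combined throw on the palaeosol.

throw_A = 243 × sin(50.9°) = 188.6 m
throw_B = 147 × sin(60.3°) = 127.7 m
total = 188.6 + 127.7 = 316 m

316 m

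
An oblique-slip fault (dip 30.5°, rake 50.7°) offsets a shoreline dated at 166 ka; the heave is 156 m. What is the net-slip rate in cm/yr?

dip-slip = heave / cos(dip) = 156 / cos(30.5°) = 181.1 m
net slip = dip-slip / sin(rake) = 181.1 / sin(50.7°) = 234 m
rate = 234 m / 166 ka = 0.00141 m/yr = 0.141 cm/yr

0.141 cm/yr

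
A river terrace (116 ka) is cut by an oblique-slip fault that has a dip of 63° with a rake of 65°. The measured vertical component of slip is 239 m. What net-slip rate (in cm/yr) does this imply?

0.255 cm/yr

dip-slip = throw / sin(dip) = 239 / sin(63°) = 268.2 m
net slip = dip-slip / sin(rake) = 268.2 / sin(65°) = 296 m
rate = 296 m / 116 ka = 0.00255 m/yr = 0.255 cm/yr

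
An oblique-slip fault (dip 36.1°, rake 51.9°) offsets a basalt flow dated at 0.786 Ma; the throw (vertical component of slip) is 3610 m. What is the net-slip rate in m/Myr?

9910 m/Myr

dip-slip = throw / sin(dip) = 3610 / sin(36.1°) = 6127 m
net slip = dip-slip / sin(rake) = 6127 / sin(51.9°) = 7786 m
rate = 7786 m / 0.786 Ma = 0.00991 m/yr = 9910 m/Myr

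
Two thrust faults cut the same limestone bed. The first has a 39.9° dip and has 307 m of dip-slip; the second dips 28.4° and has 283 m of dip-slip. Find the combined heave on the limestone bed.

heave_A = 307 × cos(39.9°) = 235.5 m
heave_B = 283 × cos(28.4°) = 248.9 m
total = 235.5 + 248.9 = 484 m

484 m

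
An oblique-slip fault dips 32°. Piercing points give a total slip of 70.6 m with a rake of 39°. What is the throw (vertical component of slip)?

dip-slip = net slip × sin(rake) = 70.6 m × sin(39°) = 44.43 m
throw = dip-slip × sin(dip) = 44.43 × sin(32°) = 23.5 m

23.5 m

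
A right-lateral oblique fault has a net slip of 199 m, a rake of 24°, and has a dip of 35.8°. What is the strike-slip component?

strike-slip = net slip × cos(rake) = 199 m × cos(24°) = 182 m

182 m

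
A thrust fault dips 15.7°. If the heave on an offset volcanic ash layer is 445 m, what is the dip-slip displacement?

462 m

dip-slip = heave / cos(dip) = 445 / cos(15.7°) = 462 m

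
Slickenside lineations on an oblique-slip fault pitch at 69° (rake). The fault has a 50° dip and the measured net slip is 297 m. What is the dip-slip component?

277 m

dip-slip = net slip × sin(rake) = 297 m × sin(69°) = 277 m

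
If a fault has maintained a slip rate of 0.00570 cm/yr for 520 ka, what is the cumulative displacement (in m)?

slip = rate × time = 0.00570 cm/yr × 520 ka = 29.6 m

29.6 m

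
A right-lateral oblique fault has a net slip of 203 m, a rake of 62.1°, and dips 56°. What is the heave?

100 m

dip-slip = net slip × sin(rake) = 203 m × sin(62.1°) = 179.4 m
heave = dip-slip × cos(dip) = 179.4 × cos(56°) = 100 m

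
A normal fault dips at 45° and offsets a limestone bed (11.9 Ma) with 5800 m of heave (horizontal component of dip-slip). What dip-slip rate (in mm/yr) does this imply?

0.689 mm/yr

dip-slip = heave / cos(dip) = 5800 m / cos(45°) = 8202 m
rate = 8202 m / 11.9 Ma = 0.000689 m/yr = 0.689 mm/yr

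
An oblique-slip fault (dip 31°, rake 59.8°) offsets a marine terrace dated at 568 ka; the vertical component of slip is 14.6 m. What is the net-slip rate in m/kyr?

dip-slip = throw / sin(dip) = 14.6 / sin(31°) = 28.35 m
net slip = dip-slip / sin(rake) = 28.35 / sin(59.8°) = 32.80 m
rate = 32.80 m / 568 ka = 0.0000577 m/yr = 0.0577 m/kyr

0.0577 m/kyr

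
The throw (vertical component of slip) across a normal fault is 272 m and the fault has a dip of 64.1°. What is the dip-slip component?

302 m

dip-slip = throw / sin(dip) = 272 / sin(64.1°) = 302 m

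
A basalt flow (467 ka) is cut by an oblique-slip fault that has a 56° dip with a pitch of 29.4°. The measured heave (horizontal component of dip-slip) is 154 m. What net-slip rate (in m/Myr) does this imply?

1200 m/Myr

dip-slip = heave / cos(dip) = 154 / cos(56°) = 275.4 m
net slip = dip-slip / sin(rake) = 275.4 / sin(29.4°) = 561 m
rate = 561 m / 467 ka = 0.00120 m/yr = 1200 m/Myr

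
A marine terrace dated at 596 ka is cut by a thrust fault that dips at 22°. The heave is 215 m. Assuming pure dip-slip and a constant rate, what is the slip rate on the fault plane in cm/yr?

0.0389 cm/yr

dip-slip = heave / cos(dip) = 215 m / cos(22°) = 231.9 m
rate = 231.9 m / 596 ka = 0.000389 m/yr = 0.0389 cm/yr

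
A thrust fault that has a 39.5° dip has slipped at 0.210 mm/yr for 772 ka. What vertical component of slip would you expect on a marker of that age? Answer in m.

dip-slip = rate × time = 0.210 mm/yr × 772 ka = 162.1 m
throw = dip-slip × sin(dip) = 162.1 × sin(39.5°) = 103 m

103 m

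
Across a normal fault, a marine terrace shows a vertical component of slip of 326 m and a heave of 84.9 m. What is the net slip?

337 m

net slip = √(throw² + heave²) = √(326² + 84.9²) = 337 m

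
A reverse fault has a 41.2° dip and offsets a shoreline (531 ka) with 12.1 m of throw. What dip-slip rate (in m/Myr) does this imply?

dip-slip = throw / sin(dip) = 12.1 m / sin(41.2°) = 18.37 m
rate = 18.37 m / 531 ka = 0.0000346 m/yr = 34.6 m/Myr

34.6 m/Myr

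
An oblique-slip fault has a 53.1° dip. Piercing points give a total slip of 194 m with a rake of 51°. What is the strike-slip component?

122 m

strike-slip = net slip × cos(rake) = 194 m × cos(51°) = 122 m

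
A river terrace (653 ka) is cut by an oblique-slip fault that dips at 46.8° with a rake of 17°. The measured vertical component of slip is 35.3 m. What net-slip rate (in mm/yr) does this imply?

0.254 mm/yr

dip-slip = throw / sin(dip) = 35.3 / sin(46.8°) = 48.42 m
net slip = dip-slip / sin(rake) = 48.42 / sin(17°) = 165.6 m
rate = 165.6 m / 653 ka = 0.000254 m/yr = 0.254 mm/yr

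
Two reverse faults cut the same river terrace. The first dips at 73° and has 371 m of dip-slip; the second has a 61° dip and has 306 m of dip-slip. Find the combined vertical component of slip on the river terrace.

622 m

throw_A = 371 × sin(73°) = 354.8 m
throw_B = 306 × sin(61°) = 267.6 m
total = 354.8 + 267.6 = 622 m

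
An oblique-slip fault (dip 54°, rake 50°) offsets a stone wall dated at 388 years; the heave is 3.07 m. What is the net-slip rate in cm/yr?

1.76 cm/yr

dip-slip = heave / cos(dip) = 3.07 / cos(54°) = 5.223 m
net slip = dip-slip / sin(rake) = 5.223 / sin(50°) = 6.818 m
rate = 6.818 m / 388 years = 0.0176 m/yr = 1.76 cm/yr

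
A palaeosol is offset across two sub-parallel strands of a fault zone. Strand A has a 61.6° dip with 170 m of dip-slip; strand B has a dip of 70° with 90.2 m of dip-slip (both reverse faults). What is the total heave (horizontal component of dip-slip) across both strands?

heave_A = 170 × cos(61.6°) = 80.86 m
heave_B = 90.2 × cos(70°) = 30.85 m
total = 80.86 + 30.85 = 112 m

112 m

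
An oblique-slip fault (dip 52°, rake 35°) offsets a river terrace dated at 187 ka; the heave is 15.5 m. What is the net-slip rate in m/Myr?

235 m/Myr

dip-slip = heave / cos(dip) = 15.5 / cos(52°) = 25.18 m
net slip = dip-slip / sin(rake) = 25.18 / sin(35°) = 43.89 m
rate = 43.89 m / 187 ka = 0.000235 m/yr = 235 m/Myr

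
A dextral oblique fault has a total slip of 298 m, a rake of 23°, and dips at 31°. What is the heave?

99.8 m

dip-slip = net slip × sin(rake) = 298 m × sin(23°) = 116.4 m
heave = dip-slip × cos(dip) = 116.4 × cos(31°) = 99.8 m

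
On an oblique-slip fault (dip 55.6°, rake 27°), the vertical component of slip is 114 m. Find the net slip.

dip-slip = throw / sin(dip) = 114 / sin(55.6°) = 138.2 m
net slip = dip-slip / sin(rake) = 138.2 / sin(27°) = 304 m

304 m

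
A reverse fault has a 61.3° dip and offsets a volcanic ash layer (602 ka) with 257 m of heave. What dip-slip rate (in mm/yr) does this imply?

dip-slip = heave / cos(dip) = 257 m / cos(61.3°) = 535.2 m
rate = 535.2 m / 602 ka = 0.000889 m/yr = 0.889 mm/yr

0.889 mm/yr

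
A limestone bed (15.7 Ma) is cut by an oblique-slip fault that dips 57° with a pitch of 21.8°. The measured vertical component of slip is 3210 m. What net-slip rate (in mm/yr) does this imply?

0.656 mm/yr

dip-slip = throw / sin(dip) = 3210 / sin(57°) = 3827 m
net slip = dip-slip / sin(rake) = 3827 / sin(21.8°) = 10310 m
rate = 10310 m / 15.7 Ma = 0.000656 m/yr = 0.656 mm/yr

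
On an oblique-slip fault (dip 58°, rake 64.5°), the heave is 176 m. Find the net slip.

368 m

dip-slip = heave / cos(dip) = 176 / cos(58°) = 332.1 m
net slip = dip-slip / sin(rake) = 332.1 / sin(64.5°) = 368 m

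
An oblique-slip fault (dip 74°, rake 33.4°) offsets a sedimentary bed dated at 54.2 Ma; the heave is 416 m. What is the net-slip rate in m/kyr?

dip-slip = heave / cos(dip) = 416 / cos(74°) = 1509 m
net slip = dip-slip / sin(rake) = 1509 / sin(33.4°) = 2742 m
rate = 2742 m / 54.2 Ma = 0.0000506 m/yr = 0.0506 m/kyr

0.0506 m/kyr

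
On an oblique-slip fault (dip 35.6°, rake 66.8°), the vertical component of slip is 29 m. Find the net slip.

54.2 m

dip-slip = throw / sin(dip) = 29 / sin(35.6°) = 49.82 m
net slip = dip-slip / sin(rake) = 49.82 / sin(66.8°) = 54.2 m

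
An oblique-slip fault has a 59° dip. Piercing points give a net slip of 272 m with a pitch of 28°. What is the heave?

dip-slip = net slip × sin(rake) = 272 m × sin(28°) = 127.7 m
heave = dip-slip × cos(dip) = 127.7 × cos(59°) = 65.8 m

65.8 m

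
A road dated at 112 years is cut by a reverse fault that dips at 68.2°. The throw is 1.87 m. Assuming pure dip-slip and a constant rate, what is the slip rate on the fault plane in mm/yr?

18 mm/yr

dip-slip = throw / sin(dip) = 1.87 m / sin(68.2°) = 2.014 m
rate = 2.014 m / 112 years = 0.0180 m/yr = 18 mm/yr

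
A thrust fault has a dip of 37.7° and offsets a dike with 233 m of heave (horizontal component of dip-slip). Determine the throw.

throw = heave × tan(dip) = 233 × tan(37.7°) = 180 m

180 m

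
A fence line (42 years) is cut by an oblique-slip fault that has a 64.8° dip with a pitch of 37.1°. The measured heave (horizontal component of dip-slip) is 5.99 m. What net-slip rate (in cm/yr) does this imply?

dip-slip = heave / cos(dip) = 5.99 / cos(64.8°) = 14.07 m
net slip = dip-slip / sin(rake) = 14.07 / sin(37.1°) = 23.32 m
rate = 23.32 m / 42 years = 0.555 m/yr = 55.5 cm/yr

55.5 cm/yr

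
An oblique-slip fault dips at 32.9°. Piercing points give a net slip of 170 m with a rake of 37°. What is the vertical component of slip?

55.6 m

dip-slip = net slip × sin(rake) = 170 m × sin(37°) = 102.3 m
throw = dip-slip × sin(dip) = 102.3 × sin(32.9°) = 55.6 m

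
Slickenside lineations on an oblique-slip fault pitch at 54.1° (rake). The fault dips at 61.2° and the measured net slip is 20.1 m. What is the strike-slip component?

strike-slip = net slip × cos(rake) = 20.1 m × cos(54.1°) = 11.8 m

11.8 m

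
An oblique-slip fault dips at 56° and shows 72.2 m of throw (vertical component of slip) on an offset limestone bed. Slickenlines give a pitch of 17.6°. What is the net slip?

288 m

dip-slip = throw / sin(dip) = 72.2 / sin(56°) = 87.09 m
net slip = dip-slip / sin(rake) = 87.09 / sin(17.6°) = 288 m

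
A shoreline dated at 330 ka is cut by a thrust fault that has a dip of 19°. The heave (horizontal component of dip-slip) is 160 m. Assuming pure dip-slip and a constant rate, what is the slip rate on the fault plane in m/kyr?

0.513 m/kyr

dip-slip = heave / cos(dip) = 160 m / cos(19°) = 169.2 m
rate = 169.2 m / 330 ka = 0.000513 m/yr = 0.513 m/kyr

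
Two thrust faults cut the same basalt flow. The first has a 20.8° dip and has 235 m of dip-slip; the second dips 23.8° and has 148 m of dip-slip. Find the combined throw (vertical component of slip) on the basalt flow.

143 m

throw_A = 235 × sin(20.8°) = 83.45 m
throw_B = 148 × sin(23.8°) = 59.72 m
total = 83.45 + 59.72 = 143 m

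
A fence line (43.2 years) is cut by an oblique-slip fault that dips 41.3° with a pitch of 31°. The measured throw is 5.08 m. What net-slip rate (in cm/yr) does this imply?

34.6 cm/yr

dip-slip = throw / sin(dip) = 5.08 / sin(41.3°) = 7.697 m
net slip = dip-slip / sin(rake) = 7.697 / sin(31°) = 14.94 m
rate = 14.94 m / 43.2 years = 0.346 m/yr = 34.6 cm/yr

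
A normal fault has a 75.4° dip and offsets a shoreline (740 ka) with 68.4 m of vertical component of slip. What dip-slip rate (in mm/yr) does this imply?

dip-slip = throw / sin(dip) = 68.4 m / sin(75.4°) = 70.68 m
rate = 70.68 m / 740 ka = 0.0000955 m/yr = 0.0955 mm/yr

0.0955 mm/yr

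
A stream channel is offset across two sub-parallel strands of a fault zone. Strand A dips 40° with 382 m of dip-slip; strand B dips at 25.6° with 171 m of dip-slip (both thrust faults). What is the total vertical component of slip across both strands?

319 m

throw_A = 382 × sin(40°) = 245.5 m
throw_B = 171 × sin(25.6°) = 73.89 m
total = 245.5 + 73.89 = 319 m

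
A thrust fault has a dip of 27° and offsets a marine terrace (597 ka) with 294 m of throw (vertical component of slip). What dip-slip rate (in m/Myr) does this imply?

1080 m/Myr

dip-slip = throw / sin(dip) = 294 m / sin(27°) = 647.6 m
rate = 647.6 m / 597 ka = 0.00108 m/yr = 1080 m/Myr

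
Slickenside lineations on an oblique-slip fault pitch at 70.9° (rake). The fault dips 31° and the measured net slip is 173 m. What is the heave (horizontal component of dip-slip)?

140 m

dip-slip = net slip × sin(rake) = 173 m × sin(70.9°) = 163.5 m
heave = dip-slip × cos(dip) = 163.5 × cos(31°) = 140 m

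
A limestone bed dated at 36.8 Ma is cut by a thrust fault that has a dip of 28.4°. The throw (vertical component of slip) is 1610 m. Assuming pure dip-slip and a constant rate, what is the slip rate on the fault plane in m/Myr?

dip-slip = throw / sin(dip) = 1610 m / sin(28.4°) = 3385 m
rate = 3385 m / 36.8 Ma = 0.0000920 m/yr = 92 m/Myr

92 m/Myr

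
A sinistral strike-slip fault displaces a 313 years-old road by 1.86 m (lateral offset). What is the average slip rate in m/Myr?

5940 m/Myr

rate = 1.86 m / 313 years = 0.00594 m/yr = 5940 m/Myr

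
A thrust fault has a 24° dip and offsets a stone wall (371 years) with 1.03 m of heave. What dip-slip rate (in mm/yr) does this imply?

dip-slip = heave / cos(dip) = 1.03 m / cos(24°) = 1.127 m
rate = 1.127 m / 371 years = 0.00304 m/yr = 3.04 mm/yr

3.04 mm/yr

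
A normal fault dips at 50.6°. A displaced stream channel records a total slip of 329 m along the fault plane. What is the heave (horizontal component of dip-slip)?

heave = dip-slip × cos(dip) = 329 m × cos(50.6°) = 209 m

209 m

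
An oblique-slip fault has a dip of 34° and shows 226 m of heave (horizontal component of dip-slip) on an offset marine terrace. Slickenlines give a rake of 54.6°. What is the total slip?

334 m

dip-slip = heave / cos(dip) = 226 / cos(34°) = 272.6 m
net slip = dip-slip / sin(rake) = 272.6 / sin(54.6°) = 334 m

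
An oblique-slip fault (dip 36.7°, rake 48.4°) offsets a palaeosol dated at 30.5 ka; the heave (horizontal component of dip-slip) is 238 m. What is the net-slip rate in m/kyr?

13 m/kyr

dip-slip = heave / cos(dip) = 238 / cos(36.7°) = 296.8 m
net slip = dip-slip / sin(rake) = 296.8 / sin(48.4°) = 397 m
rate = 397 m / 30.5 ka = 0.0130 m/yr = 13 m/kyr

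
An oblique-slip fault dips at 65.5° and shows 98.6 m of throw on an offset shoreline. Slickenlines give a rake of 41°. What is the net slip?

dip-slip = throw / sin(dip) = 98.6 / sin(65.5°) = 108.4 m
net slip = dip-slip / sin(rake) = 108.4 / sin(41°) = 165 m

165 m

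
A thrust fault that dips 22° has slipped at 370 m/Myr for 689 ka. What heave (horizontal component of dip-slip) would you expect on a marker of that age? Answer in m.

dip-slip = rate × time = 370 m/Myr × 689 ka = 254.9 m
heave = dip-slip × cos(dip) = 254.9 × cos(22°) = 236 m

236 m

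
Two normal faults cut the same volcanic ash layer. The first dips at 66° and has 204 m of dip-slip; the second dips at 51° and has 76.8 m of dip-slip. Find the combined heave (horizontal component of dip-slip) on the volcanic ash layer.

heave_A = 204 × cos(66°) = 82.97 m
heave_B = 76.8 × cos(51°) = 48.33 m
total = 82.97 + 48.33 = 131 m

131 m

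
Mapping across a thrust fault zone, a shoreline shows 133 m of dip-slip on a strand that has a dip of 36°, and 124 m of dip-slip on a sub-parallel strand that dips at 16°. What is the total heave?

heave_A = 133 × cos(36°) = 107.6 m
heave_B = 124 × cos(16°) = 119.2 m
total = 107.6 + 119.2 = 227 m

227 m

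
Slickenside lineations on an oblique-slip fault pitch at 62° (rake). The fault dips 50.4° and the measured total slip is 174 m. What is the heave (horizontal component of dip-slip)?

dip-slip = net slip × sin(rake) = 174 m × sin(62°) = 153.6 m
heave = dip-slip × cos(dip) = 153.6 × cos(50.4°) = 97.9 m

97.9 m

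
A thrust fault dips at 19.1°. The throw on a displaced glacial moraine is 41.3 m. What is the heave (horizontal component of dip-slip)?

heave = throw / tan(dip) = 41.3 / tan(19.1°) = 119 m

119 m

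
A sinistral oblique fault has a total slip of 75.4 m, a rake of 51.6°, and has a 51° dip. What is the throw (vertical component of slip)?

dip-slip = net slip × sin(rake) = 75.4 m × sin(51.6°) = 59.09 m
throw = dip-slip × sin(dip) = 59.09 × sin(51°) = 45.9 m

45.9 m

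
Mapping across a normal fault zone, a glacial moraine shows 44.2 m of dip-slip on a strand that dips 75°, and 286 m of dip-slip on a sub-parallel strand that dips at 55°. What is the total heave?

175 m

heave_A = 44.2 × cos(75°) = 11.44 m
heave_B = 286 × cos(55°) = 164 m
total = 11.44 + 164 = 175 m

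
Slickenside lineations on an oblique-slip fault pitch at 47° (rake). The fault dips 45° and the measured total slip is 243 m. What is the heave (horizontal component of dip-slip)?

126 m

dip-slip = net slip × sin(rake) = 243 m × sin(47°) = 177.7 m
heave = dip-slip × cos(dip) = 177.7 × cos(45°) = 126 m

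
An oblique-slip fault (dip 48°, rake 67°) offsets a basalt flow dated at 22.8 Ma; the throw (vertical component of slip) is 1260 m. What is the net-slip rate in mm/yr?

0.0808 mm/yr

dip-slip = throw / sin(dip) = 1260 / sin(48°) = 1695 m
net slip = dip-slip / sin(rake) = 1695 / sin(67°) = 1842 m
rate = 1842 m / 22.8 Ma = 0.0000808 m/yr = 0.0808 mm/yr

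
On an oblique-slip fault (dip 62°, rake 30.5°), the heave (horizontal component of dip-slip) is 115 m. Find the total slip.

dip-slip = heave / cos(dip) = 115 / cos(62°) = 245 m
net slip = dip-slip / sin(rake) = 245 / sin(30.5°) = 483 m

483 m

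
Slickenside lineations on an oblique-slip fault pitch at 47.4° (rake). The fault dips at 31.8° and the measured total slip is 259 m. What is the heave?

162 m

dip-slip = net slip × sin(rake) = 259 m × sin(47.4°) = 190.6 m
heave = dip-slip × cos(dip) = 190.6 × cos(31.8°) = 162 m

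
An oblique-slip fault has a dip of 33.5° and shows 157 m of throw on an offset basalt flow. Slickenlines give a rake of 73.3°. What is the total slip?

dip-slip = throw / sin(dip) = 157 / sin(33.5°) = 284.5 m
net slip = dip-slip / sin(rake) = 284.5 / sin(73.3°) = 297 m

297 m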